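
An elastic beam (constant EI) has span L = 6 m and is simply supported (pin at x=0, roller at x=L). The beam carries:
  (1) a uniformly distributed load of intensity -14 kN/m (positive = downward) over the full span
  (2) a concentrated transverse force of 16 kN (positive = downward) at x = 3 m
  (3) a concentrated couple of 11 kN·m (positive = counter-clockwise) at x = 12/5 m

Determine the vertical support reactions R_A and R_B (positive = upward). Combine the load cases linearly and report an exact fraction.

Load 1 — uniform load w=-14 kN/m over full span:
  R_A = wL/2 = (-14)·6/2 = -42 kN
  R_B = wL/2 = (-14)·6/2 = -42 kN
Load 2 — point force P=16 kN at a=3 m (b=L-a=3):
  R_A = Pb/L = 16·3/6 = 8 kN
  R_B = Pa/L = 16·3/6 = 8 kN
Load 3 — applied couple M₀=11 kN·m at a=12/5 m (b=L-a=18/5):
  R_A = M₀/L = 11/6 kN
  R_B = -M₀/L = -11/6 kN
Superposition: R_A = -193/6 kN, R_B = -215/6 kN

R_A = -193/6 kN, R_B = -215/6 kN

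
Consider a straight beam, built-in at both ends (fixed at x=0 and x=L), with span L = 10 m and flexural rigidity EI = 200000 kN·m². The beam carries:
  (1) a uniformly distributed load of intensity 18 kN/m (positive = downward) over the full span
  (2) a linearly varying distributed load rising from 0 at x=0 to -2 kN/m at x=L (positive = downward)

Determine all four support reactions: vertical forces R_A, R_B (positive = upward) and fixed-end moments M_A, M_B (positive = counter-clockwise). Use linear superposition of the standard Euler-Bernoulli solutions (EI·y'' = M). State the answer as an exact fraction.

R_A = 87 kN, M_A = 430/3 kN·m, R_B = 83 kN, M_B = -140 kN·m

Load 1 — uniform load w=18 kN/m over full span:
  R_A = wL/2 = 18·10/2 = 90 kN
  M_A = wL²/12 = 18·10²/12 = 150 kN·m
  R_B = wL/2 = 18·10/2 = 90 kN
  M_B = -wL²/12 = -18·10²/12 = -150 kN·m
Load 2 — triangular load w₀=-2 kN/m (0→w₀ over full span):
  R_A = 3w₀L/20 = 3·(-2)·10/20 = -3 kN
  M_A = w₀L²/30 = (-2)·10²/30 = -20/3 kN·m
  R_B = 7w₀L/20 = 7·(-2)·10/20 = -7 kN
  M_B = -w₀L²/20 = -(-2)·10²/20 = 10 kN·m
Superposition: R_A = 87 kN, M_A = 430/3 kN·m, R_B = 83 kN, M_B = -140 kN·m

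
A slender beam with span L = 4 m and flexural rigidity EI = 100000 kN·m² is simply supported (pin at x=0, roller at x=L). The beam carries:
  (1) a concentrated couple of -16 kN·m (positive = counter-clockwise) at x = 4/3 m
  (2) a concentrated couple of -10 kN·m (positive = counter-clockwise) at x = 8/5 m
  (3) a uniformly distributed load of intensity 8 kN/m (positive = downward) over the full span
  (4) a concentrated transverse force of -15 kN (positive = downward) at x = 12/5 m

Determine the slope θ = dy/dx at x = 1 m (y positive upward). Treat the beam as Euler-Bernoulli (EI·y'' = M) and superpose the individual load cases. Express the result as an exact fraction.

θ(1) = -10409/90000000 rad

Load 1 — applied couple M₀=-16 kN·m at a=4/3 m (b=L-a=8/3):
  θ_1 = (M₀x²/(2L)+C₁)/EI  [x≤a] with C₁=M₀(3b²-L²)/(6L)=-32/9 = ((-16)·1²/(2·4)+(-32/9))/100000 = -1/18000 rad
Load 2 — applied couple M₀=-10 kN·m at a=8/5 m (b=L-a=12/5):
  θ_2 = (M₀x²/(2L)+C₁)/EI  [x≤a] with C₁=M₀(3b²-L²)/(6L)=-8/15 = ((-10)·1²/(2·4)+(-8/15))/100000 = -107/6000000 rad
Load 3 — uniform load w=8 kN/m over full span:
  θ_3 = -w(L³-6Lx²+4x³)/(24EI) = -8·(4³-6·4·1²+4·1³)/(24·100000) = -11/75000 rad
Load 4 — point force P=-15 kN at a=12/5 m (b=L-a=8/5):
  θ_4 = -Pb(L²-b²-3x²)/(6LEI)  [x≤a] = -(-15)·(8/5)·(4²-(8/5)²-3·1²)/(6·4·100000) = 261/2500000 rad
Superposition: θ = Σ θ_i = -10409/90000000 rad ≈ -0.000116 rad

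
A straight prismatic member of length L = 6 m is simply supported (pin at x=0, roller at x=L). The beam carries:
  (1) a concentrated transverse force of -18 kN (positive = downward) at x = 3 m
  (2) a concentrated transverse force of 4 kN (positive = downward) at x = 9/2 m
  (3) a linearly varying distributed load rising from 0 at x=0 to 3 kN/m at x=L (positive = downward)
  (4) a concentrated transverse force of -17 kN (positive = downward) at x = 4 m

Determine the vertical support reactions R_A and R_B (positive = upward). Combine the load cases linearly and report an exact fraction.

R_A = -32/3 kN, R_B = -34/3 kN

Load 1 — point force P=-18 kN at a=3 m (b=L-a=3):
  R_A = Pb/L = (-18)·3/6 = -9 kN
  R_B = Pa/L = (-18)·3/6 = -9 kN
Load 2 — point force P=4 kN at a=9/2 m (b=L-a=3/2):
  R_A = Pb/L = 4·(3/2)/6 = 1 kN
  R_B = Pa/L = 4·(9/2)/6 = 3 kN
Load 3 — triangular load w₀=3 kN/m (0→w₀ over full span):
  R_A = w₀L/6 = 3·6/6 = 3 kN
  R_B = w₀L/3 = 3·6/3 = 6 kN
Load 4 — point force P=-17 kN at a=4 m (b=L-a=2):
  R_A = Pb/L = (-17)·2/6 = -17/3 kN
  R_B = Pa/L = (-17)·4/6 = -34/3 kN
Superposition: R_A = -32/3 kN, R_B = -34/3 kN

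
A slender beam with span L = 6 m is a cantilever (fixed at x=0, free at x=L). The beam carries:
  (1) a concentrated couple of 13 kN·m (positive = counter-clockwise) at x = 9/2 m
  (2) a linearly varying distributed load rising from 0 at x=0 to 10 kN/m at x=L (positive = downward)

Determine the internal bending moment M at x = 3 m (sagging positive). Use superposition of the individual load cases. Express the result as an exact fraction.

Load 1 — applied couple M₀=13 kN·m at a=9/2 m (b=L-a=3/2):
  M_1 = M₀  [x≤a] = 13 = 13 kN·m
Load 2 — triangular load w₀=10 kN/m (0→w₀ over full span):
  M_2 = w₀Lx/2 - w₀L²/3 - w₀x³/(6L) = 10·6·3/2 - 10·6²/3 - 10·3³/(6·6) = -75/2 kN·m
Superposition: M = Σ M_i = -49/2 kN·m ≈ -24.500000 kN·m

M(3) = -49/2 kN·m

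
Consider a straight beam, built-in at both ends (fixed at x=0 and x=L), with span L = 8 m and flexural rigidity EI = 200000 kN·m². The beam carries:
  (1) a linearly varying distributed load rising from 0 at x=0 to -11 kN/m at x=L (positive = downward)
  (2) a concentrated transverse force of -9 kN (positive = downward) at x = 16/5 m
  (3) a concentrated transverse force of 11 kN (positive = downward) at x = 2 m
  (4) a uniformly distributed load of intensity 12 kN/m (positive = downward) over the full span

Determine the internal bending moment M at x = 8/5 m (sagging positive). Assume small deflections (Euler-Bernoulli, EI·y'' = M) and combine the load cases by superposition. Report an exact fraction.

Load 1 — triangular load w₀=-11 kN/m (0→w₀ over full span):
  M_1 = 3w₀Lx/20 - w₀L²/30 - w₀x³/(6L) = 3·(-11)·8·(8/5)/20 - (-11)·8²/30 - (-11)·(8/5)³/(6·8) = 1232/375 kN·m
Load 2 — point force P=-9 kN at a=16/5 m (b=L-a=24/5):
  M_2 = Pb²(3a+b)x/L³ - Pab²/L²  [x≤a] = (-9)·(24/5)²·(3·(16/5)+(24/5))·(8/5)/8³ - (-9)·(16/5)·(24/5)²/8² = 648/625 kN·m
Load 3 — point force P=11 kN at a=2 m (b=L-a=6):
  M_3 = Pb²(3a+b)x/L³ - Pab²/L²  [x≤a] = 11·6²·(3·2+6)·(8/5)/8³ - 11·2·6²/8² = 99/40 kN·m
Load 4 — uniform load w=12 kN/m over full span:
  M_4 = wLx/2 - wL²/12 - wx²/2 = 12·8·(8/5)/2 - 12·8²/12 - 12·(8/5)²/2 = -64/25 kN·m
Superposition: M = Σ M_i = 63557/15000 kN·m ≈ 4.237133 kN·m

M(8/5) = 63557/15000 kN·m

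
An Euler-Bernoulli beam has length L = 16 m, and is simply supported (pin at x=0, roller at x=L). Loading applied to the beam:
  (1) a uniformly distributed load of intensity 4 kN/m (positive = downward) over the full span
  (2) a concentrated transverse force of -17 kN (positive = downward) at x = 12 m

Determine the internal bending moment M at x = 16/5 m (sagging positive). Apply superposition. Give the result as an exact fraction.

M(16/5) = 1708/25 kN·m

Load 1 — uniform load w=4 kN/m over full span:
  M_1 = wx(L-x)/2 = 4·(16/5)·(16-(16/5))/2 = 2048/25 kN·m
Load 2 — point force P=-17 kN at a=12 m (b=L-a=4):
  M_2 = Pbx/L  [x≤a] = (-17)·4·(16/5)/16 = -68/5 kN·m
Superposition: M = Σ M_i = 1708/25 kN·m ≈ 68.320000 kN·m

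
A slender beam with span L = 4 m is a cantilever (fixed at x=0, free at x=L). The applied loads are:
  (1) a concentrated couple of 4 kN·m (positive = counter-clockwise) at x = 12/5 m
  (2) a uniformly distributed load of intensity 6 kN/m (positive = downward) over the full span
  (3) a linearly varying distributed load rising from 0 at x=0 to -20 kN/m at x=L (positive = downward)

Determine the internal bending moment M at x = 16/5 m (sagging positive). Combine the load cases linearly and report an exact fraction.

M(16/5) = 304/75 kN·m

Load 1 — applied couple M₀=4 kN·m at a=12/5 m (b=L-a=8/5):
  M_1 = 0  [x>a] = 0 kN·m
Load 2 — uniform load w=6 kN/m over full span:
  M_2 = -w(L-x)²/2 = -6·(4-(16/5))²/2 = -48/25 kN·m
Load 3 — triangular load w₀=-20 kN/m (0→w₀ over full span):
  M_3 = w₀Lx/2 - w₀L²/3 - w₀x³/(6L) = (-20)·4·(16/5)/2 - (-20)·4²/3 - (-20)·(16/5)³/(6·4) = 448/75 kN·m
Superposition: M = Σ M_i = 304/75 kN·m ≈ 4.053333 kN·m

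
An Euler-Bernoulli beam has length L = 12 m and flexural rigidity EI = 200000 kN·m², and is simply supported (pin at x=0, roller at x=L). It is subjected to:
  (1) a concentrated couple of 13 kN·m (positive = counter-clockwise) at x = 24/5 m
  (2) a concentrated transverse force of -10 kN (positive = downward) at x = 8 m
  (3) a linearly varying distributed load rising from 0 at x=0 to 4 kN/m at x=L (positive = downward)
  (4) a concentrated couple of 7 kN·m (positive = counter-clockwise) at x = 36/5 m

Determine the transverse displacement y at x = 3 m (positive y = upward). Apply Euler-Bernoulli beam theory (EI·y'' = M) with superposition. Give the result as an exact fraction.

Load 1 — applied couple M₀=13 kN·m at a=24/5 m (b=L-a=36/5):
  y_1 = (M₀x³/(6L)+C₁x)/EI  [x≤a] with C₁=M₀(3b²-L²)/(6L)=52/25 = (13·3³/(6·12)+(52/25)·3)/200000 = 2223/40000000 m
Load 2 — point force P=-10 kN at a=8 m (b=L-a=4):
  y_2 = -Pbx(L²-b²-x²)/(6LEI)  [x≤a] = -(-10)·4·3·(12²-4²-3²)/(6·12·200000) = 119/120000 m
Load 3 — triangular load w₀=4 kN/m (0→w₀ over full span):
  y_3 = -w₀x(7L⁴-10L²x²+3x⁴)/(360LEI) = -4·3·(7·12⁴-10·12²·3²+3·3⁴)/(360·12·200000) = -2943/1600000 m
Load 4 — applied couple M₀=7 kN·m at a=36/5 m (b=L-a=24/5):
  y_4 = (M₀x³/(6L)+C₁x)/EI  [x≤a] with C₁=M₀(3b²-L²)/(6L)=-182/25 = (7·3³/(6·12)+(-182/25)·3)/200000 = -3843/40000000 m
Superposition: y = Σ y_i = -21317/24000000 m ≈ -0.000888 m

y(3) = -21317/24000000 m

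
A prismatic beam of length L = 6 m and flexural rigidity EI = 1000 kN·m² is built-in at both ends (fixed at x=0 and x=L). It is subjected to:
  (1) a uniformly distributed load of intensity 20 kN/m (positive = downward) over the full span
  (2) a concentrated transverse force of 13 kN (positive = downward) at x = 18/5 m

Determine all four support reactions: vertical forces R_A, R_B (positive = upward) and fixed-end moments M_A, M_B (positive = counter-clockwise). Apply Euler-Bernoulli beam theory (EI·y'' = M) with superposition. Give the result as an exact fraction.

R_A = 8072/125 kN, M_A = 8436/125 kN·m, R_B = 8553/125 kN, M_B = -8904/125 kN·m

Load 1 — uniform load w=20 kN/m over full span:
  R_A = wL/2 = 20·6/2 = 60 kN
  M_A = wL²/12 = 20·6²/12 = 60 kN·m
  R_B = wL/2 = 20·6/2 = 60 kN
  M_B = -wL²/12 = -20·6²/12 = -60 kN·m
Load 2 — point force P=13 kN at a=18/5 m (b=L-a=12/5):
  R_A = Pb²(3a+b)/L³ = 13·(12/5)²·(3·(18/5)+(12/5))/6³ = 572/125 kN
  M_A = Pab²/L² = 13·(18/5)·(12/5)²/6² = 936/125 kN·m
  R_B = Pa²(a+3b)/L³ = 13·(18/5)²·((18/5)+3·(12/5))/6³ = 1053/125 kN
  M_B = -Pa²b/L² = -13·(18/5)²·(12/5)/6² = -1404/125 kN·m
Superposition: R_A = 8072/125 kN, M_A = 8436/125 kN·m, R_B = 8553/125 kN, M_B = -8904/125 kN·m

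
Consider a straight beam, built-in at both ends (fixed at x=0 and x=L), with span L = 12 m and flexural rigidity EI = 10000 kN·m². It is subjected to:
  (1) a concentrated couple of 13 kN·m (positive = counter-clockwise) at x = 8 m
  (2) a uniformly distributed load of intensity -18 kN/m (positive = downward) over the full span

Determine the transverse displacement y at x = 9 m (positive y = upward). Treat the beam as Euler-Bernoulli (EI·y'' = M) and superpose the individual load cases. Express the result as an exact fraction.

Load 1 — applied couple M₀=13 kN·m at a=8 m (b=L-a=4):
  y_1 = (R_Ax³/6 - M_Ax²/2 - M₀(x-a)²/2)/EI  [x>a] with R_A=13/9, M_A=13/3 = ((13/9)·9³/6 - (13/3)·9²/2 - 13·(9-8)²/2)/10000 = -13/20000 m
Load 2 — uniform load w=-18 kN/m over full span:
  y_2 = -wx²(L-x)²/(24EI) = -(-18)·9²·(12-9)²/(24·10000) = 2187/40000 m
Superposition: y = Σ y_i = 2161/40000 m ≈ 0.054025 m

y(9) = 2161/40000 m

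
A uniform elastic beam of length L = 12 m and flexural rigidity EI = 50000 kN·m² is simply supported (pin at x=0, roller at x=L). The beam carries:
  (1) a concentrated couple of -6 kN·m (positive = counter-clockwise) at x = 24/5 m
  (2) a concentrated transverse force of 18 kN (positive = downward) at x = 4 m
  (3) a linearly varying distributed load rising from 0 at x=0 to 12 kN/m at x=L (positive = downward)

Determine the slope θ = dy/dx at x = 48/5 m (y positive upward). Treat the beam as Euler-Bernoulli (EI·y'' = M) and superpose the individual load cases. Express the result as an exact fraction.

θ(48/5) = 36277/3906250 rad

Load 1 — applied couple M₀=-6 kN·m at a=24/5 m (b=L-a=36/5):
  θ_1 = (M₀x²/(2L)-M₀(x-a)+C₁)/EI  [x>a] with C₁=M₀(3b²-L²)/(6L)=-24/25 = ((-6)·(48/5)²/(2·12)-(-6)·((48/5)-(24/5))+(-24/25))/50000 = 3/31250 rad
Load 2 — point force P=18 kN at a=4 m (b=L-a=8):
  θ_2 = -Pa(2L²-6Lx+3x²+a²)/(6LEI)  [x>a] = -18·4·(2·12²-6·12·(48/5)+3·(48/5)²+4²)/(6·12·50000) = 173/78125 rad
Load 3 — triangular load w₀=12 kN/m (0→w₀ over full span):
  θ_3 = -w₀(7L⁴-30L²x²+15x⁴)/(360LEI) = -12·(7·12⁴-30·12²·(48/5)²+15·(48/5)⁴)/(360·12·50000) = 13626/1953125 rad
Superposition: θ = Σ θ_i = 36277/3906250 rad ≈ 0.009287 rad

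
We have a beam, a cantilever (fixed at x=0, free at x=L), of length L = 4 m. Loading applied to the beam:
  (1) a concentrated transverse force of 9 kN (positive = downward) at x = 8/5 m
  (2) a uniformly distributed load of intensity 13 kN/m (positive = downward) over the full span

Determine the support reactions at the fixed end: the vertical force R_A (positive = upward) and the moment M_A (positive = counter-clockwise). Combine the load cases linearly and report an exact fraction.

Load 1 — point force P=9 kN at a=8/5 m (b=L-a=12/5):
  R_A = P = 9 kN
  M_A = Pa = 9·(8/5) = 72/5 kN·m
Load 2 — uniform load w=13 kN/m over full span:
  R_A = wL = 13·4 = 52 kN
  M_A = wL²/2 = 13·4²/2 = 104 kN·m
Superposition: R_A = 61 kN, M_A = 592/5 kN·m

R_A = 61 kN, M_A = 592/5 kN·m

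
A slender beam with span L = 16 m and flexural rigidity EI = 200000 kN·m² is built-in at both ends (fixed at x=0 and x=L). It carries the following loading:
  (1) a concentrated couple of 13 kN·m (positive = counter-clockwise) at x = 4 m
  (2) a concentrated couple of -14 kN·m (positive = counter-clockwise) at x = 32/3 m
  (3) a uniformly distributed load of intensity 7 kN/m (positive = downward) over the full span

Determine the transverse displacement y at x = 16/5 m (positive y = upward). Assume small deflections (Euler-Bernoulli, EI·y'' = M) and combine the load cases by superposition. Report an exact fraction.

Load 1 — applied couple M₀=13 kN·m at a=4 m (b=L-a=12):
  y_1 = (R_Ax³/6 - M_Ax²/2)/EI  [x≤a] with R_A=117/128, M_A=-39/16 = ((117/128)·(16/5)³/6 - (-39/16)·(16/5)²/2)/200000 = 273/3125000 m
Load 2 — applied couple M₀=-14 kN·m at a=32/3 m (b=L-a=16/3):
  y_2 = (R_Ax³/6 - M_Ax²/2)/EI  [x≤a] with R_A=-7/6, M_A=-14/3 = ((-7/6)·(16/5)³/6 - (-14/3)·(16/5)²/2)/200000 = 308/3515625 m
Load 3 — uniform load w=7 kN/m over full span:
  y_3 = -wx²(L-x)²/(24EI) = -7·(16/5)²·(16-(16/5))²/(24·200000) = -14336/5859375 m
Superposition: y = Σ y_i = -319459/140625000 m ≈ -0.002272 m

y(16/5) = -319459/140625000 m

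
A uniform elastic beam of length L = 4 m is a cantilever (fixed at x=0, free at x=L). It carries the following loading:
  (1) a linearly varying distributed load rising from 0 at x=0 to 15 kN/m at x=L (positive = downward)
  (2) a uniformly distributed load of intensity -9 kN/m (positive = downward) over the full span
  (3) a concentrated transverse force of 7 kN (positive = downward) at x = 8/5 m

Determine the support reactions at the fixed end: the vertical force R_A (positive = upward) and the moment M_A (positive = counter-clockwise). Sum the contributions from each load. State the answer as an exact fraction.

R_A = 1 kN, M_A = 96/5 kN·m

Load 1 — triangular load w₀=15 kN/m (0→w₀ over full span):
  R_A = w₀L/2 = 15·4/2 = 30 kN
  M_A = w₀L²/3 = 15·4²/3 = 80 kN·m
Load 2 — uniform load w=-9 kN/m over full span:
  R_A = wL = (-9)·4 = -36 kN
  M_A = wL²/2 = (-9)·4²/2 = -72 kN·m
Load 3 — point force P=7 kN at a=8/5 m (b=L-a=12/5):
  R_A = P = 7 kN
  M_A = Pa = 7·(8/5) = 56/5 kN·m
Superposition: R_A = 1 kN, M_A = 96/5 kN·m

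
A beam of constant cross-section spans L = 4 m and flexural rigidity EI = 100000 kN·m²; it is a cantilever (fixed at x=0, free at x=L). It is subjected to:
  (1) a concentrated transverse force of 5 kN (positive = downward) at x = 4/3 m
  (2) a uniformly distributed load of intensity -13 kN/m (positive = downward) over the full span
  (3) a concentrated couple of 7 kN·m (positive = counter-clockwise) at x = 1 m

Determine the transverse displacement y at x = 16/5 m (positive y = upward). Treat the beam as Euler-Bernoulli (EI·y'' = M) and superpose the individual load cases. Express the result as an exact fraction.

Load 1 — point force P=5 kN at a=4/3 m (b=L-a=8/3):
  y_1 = -Pa²(3x-a)/(6EI)  [x>a] = -5·(4/3)²·(3·(16/5)-(4/3))/(6·100000) = -31/253125 m
Load 2 — uniform load w=-13 kN/m over full span:
  y_2 = -wx²(x²-4Lx+6L²)/(24EI) = -(-13)·(16/5)²·((16/5)²-4·4·(16/5)+6·4²)/(24·100000) = 17888/5859375 m
Load 3 — applied couple M₀=7 kN·m at a=1 m (b=L-a=3):
  y_3 = M₀a(2x-a)/(2EI)  [x>a] = 7·1·(2·(16/5)-1)/(2·100000) = 189/1000000 m
Superposition: y = Σ y_i = 31584089/10125000000 m ≈ 0.003119 m

y(16/5) = 31584089/10125000000 m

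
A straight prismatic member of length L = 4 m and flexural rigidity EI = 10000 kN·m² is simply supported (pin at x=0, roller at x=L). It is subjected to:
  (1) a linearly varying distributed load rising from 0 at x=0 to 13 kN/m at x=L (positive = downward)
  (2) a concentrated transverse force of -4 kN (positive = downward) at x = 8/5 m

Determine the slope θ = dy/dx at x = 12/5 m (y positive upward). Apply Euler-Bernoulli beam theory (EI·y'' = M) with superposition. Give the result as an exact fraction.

θ(12/5) = 968/3515625 rad

Load 1 — triangular load w₀=13 kN/m (0→w₀ over full span):
  θ_1 = -w₀(7L⁴-30L²x²+15x⁴)/(360LEI) = -13·(7·4⁴-30·4²·(12/5)²+15·(12/5)⁴)/(360·4·10000) = 1508/3515625 rad
Load 2 — point force P=-4 kN at a=8/5 m (b=L-a=12/5):
  θ_2 = -Pa(2L²-6Lx+3x²+a²)/(6LEI)  [x>a] = -(-4)·(8/5)·(2·4²-6·4·(12/5)+3·(12/5)²+(8/5)²)/(6·4·10000) = -12/78125 rad
Superposition: θ = Σ θ_i = 968/3515625 rad ≈ 0.000275 rad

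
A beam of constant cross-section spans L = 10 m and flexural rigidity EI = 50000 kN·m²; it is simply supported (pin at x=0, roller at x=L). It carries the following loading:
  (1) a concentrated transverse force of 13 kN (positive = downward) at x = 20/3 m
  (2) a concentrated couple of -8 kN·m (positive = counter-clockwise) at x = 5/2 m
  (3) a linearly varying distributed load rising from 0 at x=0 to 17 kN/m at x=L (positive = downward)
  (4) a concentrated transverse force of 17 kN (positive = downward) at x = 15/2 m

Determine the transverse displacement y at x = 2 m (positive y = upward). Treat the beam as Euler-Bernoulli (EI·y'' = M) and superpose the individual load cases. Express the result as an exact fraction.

Load 1 — point force P=13 kN at a=20/3 m (b=L-a=10/3):
  y_1 = -Pbx(L²-b²-x²)/(6LEI)  [x≤a] = -13·(10/3)·2·(10²-(10/3)²-2²)/(6·10·50000) = -2483/1012500 m
Load 2 — applied couple M₀=-8 kN·m at a=5/2 m (b=L-a=15/2):
  y_2 = (M₀x³/(6L)+C₁x)/EI  [x≤a] with C₁=M₀(3b²-L²)/(6L)=-55/6 = ((-8)·2³/(6·10)+(-55/6)·2)/50000 = -97/250000 m
Load 3 — triangular load w₀=17 kN/m (0→w₀ over full span):
  y_3 = -w₀x(7L⁴-10L²x²+3x⁴)/(360LEI) = -17·2·(7·10⁴-10·10²·2²+3·2⁴)/(360·10·50000) = -2924/234375 m
Load 4 — point force P=17 kN at a=15/2 m (b=L-a=5/2):
  y_4 = -Pbx(L²-b²-x²)/(6LEI)  [x≤a] = -17·(5/2)·2·(10²-(5/2)²-2²)/(6·10·50000) = -6103/2400000 m
Superposition: y = Σ y_i = -28931573/1620000000 m ≈ -0.017859 m

y(2) = -28931573/1620000000 m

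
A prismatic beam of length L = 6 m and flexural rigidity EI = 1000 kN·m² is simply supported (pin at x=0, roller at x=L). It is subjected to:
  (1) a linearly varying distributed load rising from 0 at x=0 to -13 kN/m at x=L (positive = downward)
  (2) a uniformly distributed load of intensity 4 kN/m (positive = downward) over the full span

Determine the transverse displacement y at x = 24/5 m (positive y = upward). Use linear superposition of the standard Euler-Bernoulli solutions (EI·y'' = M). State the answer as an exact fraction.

Load 1 — triangular load w₀=-13 kN/m (0→w₀ over full span):
  y_1 = -w₀x(7L⁴-10L²x²+3x⁴)/(360LEI) = -(-13)·(24/5)·(7·6⁴-10·6²·(24/5)²+3·(24/5)⁴)/(360·6·1000) = 133731/1953125 m
Load 2 — uniform load w=4 kN/m over full span:
  y_2 = -wx(L³-2Lx²+x³)/(24EI) = -4·(24/5)·(6³-2·6·(24/5)²+(24/5)³)/(24·1000) = -3132/78125 m
Superposition: y = Σ y_i = 55431/1953125 m ≈ 0.028381 m

y(24/5) = 55431/1953125 m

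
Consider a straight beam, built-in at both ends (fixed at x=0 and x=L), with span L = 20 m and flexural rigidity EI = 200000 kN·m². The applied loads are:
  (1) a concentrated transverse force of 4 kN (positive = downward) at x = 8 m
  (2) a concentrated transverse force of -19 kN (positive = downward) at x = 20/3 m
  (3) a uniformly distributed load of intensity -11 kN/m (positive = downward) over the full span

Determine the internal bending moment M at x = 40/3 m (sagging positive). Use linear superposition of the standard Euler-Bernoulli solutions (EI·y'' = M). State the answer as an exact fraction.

Load 1 — point force P=4 kN at a=8 m (b=L-a=12):
  M_1 = Pa²(a+3b)(L-x)/L³ - Pa²b/L²  [x>a] = 4·8²·(8+3·12)·(20-(40/3))/20³ - 4·8²·12/20² = 128/75 kN·m
Load 2 — point force P=-19 kN at a=20/3 m (b=L-a=40/3):
  M_2 = Pa²(a+3b)(L-x)/L³ - Pa²b/L²  [x>a] = (-19)·(20/3)²·((20/3)+3·(40/3))·(20-(40/3))/20³ - (-19)·(20/3)²·(40/3)/20² = -380/81 kN·m
Load 3 — uniform load w=-11 kN/m over full span:
  M_3 = wLx/2 - wL²/12 - wx²/2 = (-11)·20·(40/3)/2 - (-11)·20²/12 - (-11)·(40/3)²/2 = -1100/9 kN·m
Superposition: M = Σ M_i = -253544/2025 kN·m ≈ -125.206914 kN·m

M(40/3) = -253544/2025 kN·m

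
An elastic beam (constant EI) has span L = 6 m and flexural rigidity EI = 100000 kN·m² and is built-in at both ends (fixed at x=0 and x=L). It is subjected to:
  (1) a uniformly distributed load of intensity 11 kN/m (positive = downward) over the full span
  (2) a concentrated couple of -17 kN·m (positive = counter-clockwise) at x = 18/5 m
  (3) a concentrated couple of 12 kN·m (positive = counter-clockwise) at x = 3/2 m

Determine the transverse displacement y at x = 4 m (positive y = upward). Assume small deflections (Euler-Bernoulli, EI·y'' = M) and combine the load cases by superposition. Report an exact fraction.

Load 1 — uniform load w=11 kN/m over full span:
  y_1 = -wx²(L-x)²/(24EI) = -11·4²·(6-4)²/(24·100000) = -11/37500 m
Load 2 — applied couple M₀=-17 kN·m at a=18/5 m (b=L-a=12/5):
  y_2 = (R_Ax³/6 - M_Ax²/2 - M₀(x-a)²/2)/EI  [x>a] with R_A=-102/25, M_A=-136/25 = ((-102/25)·4³/6 - (-136/25)·4²/2 - (-17)·(4-(18/5))²/2)/100000 = 17/1250000 m
Load 3 — applied couple M₀=12 kN·m at a=3/2 m (b=L-a=9/2):
  y_3 = (R_Ax³/6 - M_Ax²/2 - M₀(x-a)²/2)/EI  [x>a] with R_A=9/4, M_A=-9/4 = ((9/4)·4³/6 - (-9/4)·4²/2 - 12·(4-(3/2))²/2)/100000 = 9/200000 m
Superposition: y = Σ y_i = -3521/15000000 m ≈ -0.000235 m

y(4) = -3521/15000000 m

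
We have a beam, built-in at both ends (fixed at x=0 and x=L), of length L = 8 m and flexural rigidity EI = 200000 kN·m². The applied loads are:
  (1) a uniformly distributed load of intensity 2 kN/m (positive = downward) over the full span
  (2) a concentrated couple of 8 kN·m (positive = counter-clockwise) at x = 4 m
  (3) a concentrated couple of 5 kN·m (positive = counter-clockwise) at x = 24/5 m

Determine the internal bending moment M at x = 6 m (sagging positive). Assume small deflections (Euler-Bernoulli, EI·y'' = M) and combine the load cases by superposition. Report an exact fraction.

Load 1 — uniform load w=2 kN/m over full span:
  M_1 = wLx/2 - wL²/12 - wx²/2 = 2·8·6/2 - 2·8²/12 - 2·6²/2 = 4/3 kN·m
Load 2 — applied couple M₀=8 kN·m at a=4 m (b=L-a=4):
  M_2 = R_Ax - M_A - M₀  [x>a] with R_A=3/2, M_A=2 = (3/2)·6 - 2 - 8 = -1 kN·m
Load 3 — applied couple M₀=5 kN·m at a=24/5 m (b=L-a=16/5):
  M_3 = R_Ax - M_A - M₀  [x>a] with R_A=9/10, M_A=8/5 = (9/10)·6 - (8/5) - 5 = -6/5 kN·m
Superposition: M = Σ M_i = -13/15 kN·m ≈ -0.866667 kN·m

M(6) = -13/15 kN·m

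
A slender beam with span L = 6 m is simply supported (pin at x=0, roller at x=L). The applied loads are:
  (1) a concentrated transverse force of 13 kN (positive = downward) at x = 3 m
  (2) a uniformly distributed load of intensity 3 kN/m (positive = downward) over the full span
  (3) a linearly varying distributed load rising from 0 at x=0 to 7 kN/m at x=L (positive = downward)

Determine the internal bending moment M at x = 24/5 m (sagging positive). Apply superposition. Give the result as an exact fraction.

Load 1 — point force P=13 kN at a=3 m (b=L-a=3):
  M_1 = Pa(L-x)/L  [x>a] = 13·3·(6-(24/5))/6 = 39/5 kN·m
Load 2 — uniform load w=3 kN/m over full span:
  M_2 = wx(L-x)/2 = 3·(24/5)·(6-(24/5))/2 = 216/25 kN·m
Load 3 — triangular load w₀=7 kN/m (0→w₀ over full span):
  M_3 = w₀Lx/6 - w₀x³/(6L) = 7·6·(24/5)/6 - 7·(24/5)³/(6·6) = 1512/125 kN·m
Superposition: M = Σ M_i = 3567/125 kN·m ≈ 28.536000 kN·m

M(24/5) = 3567/125 kN·m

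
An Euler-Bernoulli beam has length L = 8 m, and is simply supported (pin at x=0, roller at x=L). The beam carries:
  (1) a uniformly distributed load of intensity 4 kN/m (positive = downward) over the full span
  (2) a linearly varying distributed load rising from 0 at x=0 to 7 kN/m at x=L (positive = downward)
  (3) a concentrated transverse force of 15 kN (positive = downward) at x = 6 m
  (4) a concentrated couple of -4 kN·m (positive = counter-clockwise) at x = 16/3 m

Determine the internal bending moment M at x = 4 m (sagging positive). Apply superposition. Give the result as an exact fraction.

Load 1 — uniform load w=4 kN/m over full span:
  M_1 = wx(L-x)/2 = 4·4·(8-4)/2 = 32 kN·m
Load 2 — triangular load w₀=7 kN/m (0→w₀ over full span):
  M_2 = w₀Lx/6 - w₀x³/(6L) = 7·8·4/6 - 7·4³/(6·8) = 28 kN·m
Load 3 — point force P=15 kN at a=6 m (b=L-a=2):
  M_3 = Pbx/L  [x≤a] = 15·2·4/8 = 15 kN·m
Load 4 — applied couple M₀=-4 kN·m at a=16/3 m (b=L-a=8/3):
  M_4 = M₀x/L  [x≤a] = (-4)·4/8 = -2 kN·m
Superposition: M = Σ M_i = 73 kN·m ≈ 73.000000 kN·m

M(4) = 73 kN·m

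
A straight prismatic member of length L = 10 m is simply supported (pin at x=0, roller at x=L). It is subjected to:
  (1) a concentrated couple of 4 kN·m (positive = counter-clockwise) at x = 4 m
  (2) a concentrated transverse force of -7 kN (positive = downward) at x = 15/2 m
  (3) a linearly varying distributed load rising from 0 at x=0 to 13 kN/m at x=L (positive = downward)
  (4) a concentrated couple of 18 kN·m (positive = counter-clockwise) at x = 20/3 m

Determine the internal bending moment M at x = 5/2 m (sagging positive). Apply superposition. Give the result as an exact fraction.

M(5/2) = 1661/32 kN·m

Load 1 — applied couple M₀=4 kN·m at a=4 m (b=L-a=6):
  M_1 = M₀x/L  [x≤a] = 4·(5/2)/10 = 1 kN·m
Load 2 — point force P=-7 kN at a=15/2 m (b=L-a=5/2):
  M_2 = Pbx/L  [x≤a] = (-7)·(5/2)·(5/2)/10 = -35/8 kN·m
Load 3 — triangular load w₀=13 kN/m (0→w₀ over full span):
  M_3 = w₀Lx/6 - w₀x³/(6L) = 13·10·(5/2)/6 - 13·(5/2)³/(6·10) = 1625/32 kN·m
Load 4 — applied couple M₀=18 kN·m at a=20/3 m (b=L-a=10/3):
  M_4 = M₀x/L  [x≤a] = 18·(5/2)/10 = 9/2 kN·m
Superposition: M = Σ M_i = 1661/32 kN·m ≈ 51.906250 kN·m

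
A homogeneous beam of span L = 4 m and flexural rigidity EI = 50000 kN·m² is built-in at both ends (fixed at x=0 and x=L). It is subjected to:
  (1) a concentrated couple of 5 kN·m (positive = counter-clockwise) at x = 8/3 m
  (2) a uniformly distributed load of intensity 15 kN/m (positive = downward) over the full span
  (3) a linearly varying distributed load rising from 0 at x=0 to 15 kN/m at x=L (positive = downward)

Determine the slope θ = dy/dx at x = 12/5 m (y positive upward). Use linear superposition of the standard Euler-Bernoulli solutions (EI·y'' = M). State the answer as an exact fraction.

θ(12/5) = 193/1562500 rad

Load 1 — applied couple M₀=5 kN·m at a=8/3 m (b=L-a=4/3):
  θ_1 = (R_Ax²/2 - M_Ax)/EI  [x≤a] with R_A=5/3, M_A=5/3 = ((5/3)·(12/5)²/2 - (5/3)·(12/5))/50000 = 1/62500 rad
Load 2 — uniform load w=15 kN/m over full span:
  θ_2 = -wx(L-x)(L-2x)/(12EI) = -15·(12/5)·(4-(12/5))·(4-2·(12/5))/(12·50000) = 6/78125 rad
Load 3 — triangular load w₀=15 kN/m (0→w₀ over full span):
  θ_3 = -w₀(2x(L-x)(L-2x)(x+2L)+x²(L-x)²)/(120LEI) = -15·(2·(12/5)·(4-(12/5))·(4-2·(12/5))·((12/5)+2·4)+(12/5)²·(4-(12/5))²)/(120·4·50000) = 12/390625 rad
Superposition: θ = Σ θ_i = 193/1562500 rad ≈ 0.000124 rad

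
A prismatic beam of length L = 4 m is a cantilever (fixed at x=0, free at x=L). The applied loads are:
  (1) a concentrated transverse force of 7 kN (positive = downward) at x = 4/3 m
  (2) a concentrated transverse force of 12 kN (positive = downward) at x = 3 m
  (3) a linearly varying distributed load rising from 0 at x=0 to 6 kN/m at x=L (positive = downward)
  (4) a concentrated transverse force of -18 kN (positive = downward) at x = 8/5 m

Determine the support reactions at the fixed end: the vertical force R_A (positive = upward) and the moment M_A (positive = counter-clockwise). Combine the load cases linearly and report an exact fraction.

Load 1 — point force P=7 kN at a=4/3 m (b=L-a=8/3):
  R_A = P = 7 kN
  M_A = Pa = 7·(4/3) = 28/3 kN·m
Load 2 — point force P=12 kN at a=3 m (b=L-a=1):
  R_A = P = 12 kN
  M_A = Pa = 12·3 = 36 kN·m
Load 3 — triangular load w₀=6 kN/m (0→w₀ over full span):
  R_A = w₀L/2 = 6·4/2 = 12 kN
  M_A = w₀L²/3 = 6·4²/3 = 32 kN·m
Load 4 — point force P=-18 kN at a=8/5 m (b=L-a=12/5):
  R_A = P = (-18) = -18 kN
  M_A = Pa = (-18)·(8/5) = -144/5 kN·m
Superposition: R_A = 13 kN, M_A = 728/15 kN·m

R_A = 13 kN, M_A = 728/15 kN·m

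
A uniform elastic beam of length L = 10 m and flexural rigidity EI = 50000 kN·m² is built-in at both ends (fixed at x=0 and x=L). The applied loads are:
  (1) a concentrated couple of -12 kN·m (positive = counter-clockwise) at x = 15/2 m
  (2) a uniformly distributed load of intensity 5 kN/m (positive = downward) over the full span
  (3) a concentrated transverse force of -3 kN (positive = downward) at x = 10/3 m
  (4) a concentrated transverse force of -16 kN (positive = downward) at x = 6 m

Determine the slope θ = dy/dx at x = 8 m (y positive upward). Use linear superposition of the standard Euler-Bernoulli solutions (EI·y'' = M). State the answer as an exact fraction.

Load 1 — applied couple M₀=-12 kN·m at a=15/2 m (b=L-a=5/2):
  θ_1 = (R_Ax²/2 - M_Ax - M₀(x-a))/EI  [x>a] with R_A=-27/20, M_A=-15/4 = ((-27/20)·8²/2 - (-15/4)·8 - (-12)·(8-(15/2)))/50000 = -9/62500 rad
Load 2 — uniform load w=5 kN/m over full span:
  θ_2 = -wx(L-x)(L-2x)/(12EI) = -5·8·(10-8)·(10-2·8)/(12·50000) = 1/1250 rad
Load 3 — point force P=-3 kN at a=10/3 m (b=L-a=20/3):
  θ_3 = Pa²(L-x)(2bL-(3b+a)(L-x))/(2L³EI)  [x>a] = (-3)·(10/3)²·(10-8)·(2·(20/3)·10-(3·(20/3)+(10/3))·(10-8))/(2·10³·50000) = -13/225000 rad
Load 4 — point force P=-16 kN at a=6 m (b=L-a=4):
  θ_4 = Pa²(L-x)(2bL-(3b+a)(L-x))/(2L³EI)  [x>a] = (-16)·6²·(10-8)·(2·4·10-(3·4+6)·(10-8))/(2·10³·50000) = -198/390625 rad
Superposition: θ = Σ θ_i = 2569/28125000 rad ≈ 0.000091 rad

θ(8) = 2569/28125000 rad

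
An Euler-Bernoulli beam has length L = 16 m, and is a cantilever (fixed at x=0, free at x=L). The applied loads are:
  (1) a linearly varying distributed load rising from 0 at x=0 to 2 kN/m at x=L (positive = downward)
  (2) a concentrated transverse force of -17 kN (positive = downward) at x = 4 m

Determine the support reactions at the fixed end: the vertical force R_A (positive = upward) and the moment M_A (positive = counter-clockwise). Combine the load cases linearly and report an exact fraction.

R_A = -1 kN, M_A = 308/3 kN·m

Load 1 — triangular load w₀=2 kN/m (0→w₀ over full span):
  R_A = w₀L/2 = 2·16/2 = 16 kN
  M_A = w₀L²/3 = 2·16²/3 = 512/3 kN·m
Load 2 — point force P=-17 kN at a=4 m (b=L-a=12):
  R_A = P = (-17) = -17 kN
  M_A = Pa = (-17)·4 = -68 kN·m
Superposition: R_A = -1 kN, M_A = 308/3 kN·m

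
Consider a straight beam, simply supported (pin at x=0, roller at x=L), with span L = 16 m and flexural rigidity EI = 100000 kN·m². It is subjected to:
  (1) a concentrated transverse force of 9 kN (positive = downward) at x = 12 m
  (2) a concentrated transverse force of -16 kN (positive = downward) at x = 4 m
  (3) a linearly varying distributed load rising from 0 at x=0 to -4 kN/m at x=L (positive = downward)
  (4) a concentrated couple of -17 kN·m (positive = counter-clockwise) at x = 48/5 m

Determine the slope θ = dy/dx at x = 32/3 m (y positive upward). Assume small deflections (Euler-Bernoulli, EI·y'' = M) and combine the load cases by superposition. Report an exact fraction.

Load 1 — point force P=9 kN at a=12 m (b=L-a=4):
  θ_1 = -Pb(L²-b²-3x²)/(6LEI)  [x≤a] = -9·4·(16²-4²-3·(32/3)²)/(6·16·100000) = 19/50000 rad
Load 2 — point force P=-16 kN at a=4 m (b=L-a=12):
  θ_2 = -Pa(2L²-6Lx+3x²+a²)/(6LEI)  [x>a] = -(-16)·4·(2·16²-6·16·(32/3)+3·(32/3)²+4²)/(6·16·100000) = -29/28125 rad
Load 3 — triangular load w₀=-4 kN/m (0→w₀ over full span):
  θ_3 = -w₀(7L⁴-30L²x²+15x⁴)/(360LEI) = -(-4)·(7·16⁴-30·16²·(32/3)²+15·(32/3)⁴)/(360·16·100000) = -5824/3796875 rad
Load 4 — applied couple M₀=-17 kN·m at a=48/5 m (b=L-a=32/5):
  θ_4 = (M₀x²/(2L)-M₀(x-a)+C₁)/EI  [x>a] with C₁=M₀(3b²-L²)/(6L)=1768/75 = ((-17)·(32/3)²/(2·16)-(-17)·((32/3)-(48/5))+(1768/75))/100000 = -527/2812500 rad
Superposition: θ = Σ θ_i = -720611/303750000 rad ≈ -0.002372 rad

θ(32/3) = -720611/303750000 rad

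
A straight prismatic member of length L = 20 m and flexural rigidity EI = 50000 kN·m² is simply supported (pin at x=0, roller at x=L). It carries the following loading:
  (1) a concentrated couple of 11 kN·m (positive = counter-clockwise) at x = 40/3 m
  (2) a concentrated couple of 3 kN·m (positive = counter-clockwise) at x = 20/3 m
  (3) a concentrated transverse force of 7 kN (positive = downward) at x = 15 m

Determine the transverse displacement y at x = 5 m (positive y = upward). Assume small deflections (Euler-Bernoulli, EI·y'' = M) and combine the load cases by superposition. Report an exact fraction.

Load 1 — applied couple M₀=11 kN·m at a=40/3 m (b=L-a=20/3):
  y_1 = (M₀x³/(6L)+C₁x)/EI  [x≤a] with C₁=M₀(3b²-L²)/(6L)=-220/9 = (11·5³/(6·20)+(-220/9)·5)/50000 = -319/144000 m
Load 2 — applied couple M₀=3 kN·m at a=20/3 m (b=L-a=40/3):
  y_2 = (M₀x³/(6L)+C₁x)/EI  [x≤a] with C₁=M₀(3b²-L²)/(6L)=10/3 = (3·5³/(6·20)+(10/3)·5)/50000 = 19/48000 m
Load 3 — point force P=7 kN at a=15 m (b=L-a=5):
  y_3 = -Pbx(L²-b²-x²)/(6LEI)  [x≤a] = -7·5·5·(20²-5²-5²)/(6·20·50000) = -49/4800 m
Superposition: y = Σ y_i = -433/36000 m ≈ -0.012028 m

y(5) = -433/36000 m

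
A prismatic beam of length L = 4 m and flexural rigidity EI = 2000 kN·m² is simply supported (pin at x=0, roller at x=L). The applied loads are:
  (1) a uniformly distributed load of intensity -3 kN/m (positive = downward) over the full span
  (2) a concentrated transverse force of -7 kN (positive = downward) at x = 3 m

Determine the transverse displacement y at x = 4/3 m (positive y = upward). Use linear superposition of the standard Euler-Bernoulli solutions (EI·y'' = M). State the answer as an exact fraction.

Load 1 — uniform load w=-3 kN/m over full span:
  y_1 = -wx(L³-2Lx²+x³)/(24EI) = -(-3)·(4/3)·(4³-2·4·(4/3)²+(4/3)³)/(24·2000) = 44/10125 m
Load 2 — point force P=-7 kN at a=3 m (b=L-a=1):
  y_2 = -Pbx(L²-b²-x²)/(6LEI)  [x≤a] = -(-7)·1·(4/3)·(4²-1²-(4/3)²)/(6·4·2000) = 833/324000 m
Superposition: y = Σ y_i = 83/12000 m ≈ 0.006917 m

y(4/3) = 83/12000 m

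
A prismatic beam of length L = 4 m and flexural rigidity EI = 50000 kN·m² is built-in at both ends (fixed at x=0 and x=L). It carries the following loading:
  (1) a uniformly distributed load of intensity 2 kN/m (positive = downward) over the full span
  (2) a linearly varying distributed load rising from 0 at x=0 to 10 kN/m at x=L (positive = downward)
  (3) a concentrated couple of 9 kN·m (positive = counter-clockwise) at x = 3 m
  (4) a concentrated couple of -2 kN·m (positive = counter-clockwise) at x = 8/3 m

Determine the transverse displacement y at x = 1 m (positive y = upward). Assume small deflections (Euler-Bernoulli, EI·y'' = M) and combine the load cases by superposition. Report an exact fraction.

y(1) = -1843/28800000 m

Load 1 — uniform load w=2 kN/m over full span:
  y_1 = -wx²(L-x)²/(24EI) = -2·1²·(4-1)²/(24·50000) = -3/200000 m
Load 2 — triangular load w₀=10 kN/m (0→w₀ over full span):
  y_2 = -w₀x²(L-x)²(x+2L)/(120LEI) = -10·1²·(4-1)²·(1+2·4)/(120·4·50000) = -27/800000 m
Load 3 — applied couple M₀=9 kN·m at a=3 m (b=L-a=1):
  y_3 = (R_Ax³/6 - M_Ax²/2)/EI  [x≤a] with R_A=81/32, M_A=45/16 = ((81/32)·1³/6 - (45/16)·1²/2)/50000 = -63/3200000 m
Load 4 — applied couple M₀=-2 kN·m at a=8/3 m (b=L-a=4/3):
  y_4 = (R_Ax³/6 - M_Ax²/2)/EI  [x≤a] with R_A=-2/3, M_A=-2/3 = ((-2/3)·1³/6 - (-2/3)·1²/2)/50000 = 1/225000 m
Superposition: y = Σ y_i = -1843/28800000 m ≈ -0.000064 m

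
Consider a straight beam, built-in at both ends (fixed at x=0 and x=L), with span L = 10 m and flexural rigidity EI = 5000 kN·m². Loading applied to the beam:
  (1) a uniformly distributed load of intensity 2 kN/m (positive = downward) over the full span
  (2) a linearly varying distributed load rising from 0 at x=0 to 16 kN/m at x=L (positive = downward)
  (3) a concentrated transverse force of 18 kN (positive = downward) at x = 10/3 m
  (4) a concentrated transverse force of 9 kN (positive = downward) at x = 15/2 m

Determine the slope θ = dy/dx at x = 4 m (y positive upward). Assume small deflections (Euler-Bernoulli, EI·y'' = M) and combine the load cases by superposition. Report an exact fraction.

Load 1 — uniform load w=2 kN/m over full span:
  θ_1 = -wx(L-x)(L-2x)/(12EI) = -2·4·(10-4)·(10-2·4)/(12·5000) = -1/625 rad
Load 2 — triangular load w₀=16 kN/m (0→w₀ over full span):
  θ_2 = -w₀(2x(L-x)(L-2x)(x+2L)+x²(L-x)²)/(120LEI) = -16·(2·4·(10-4)·(10-2·4)·(4+2·10)+4²·(10-4)²)/(120·10·5000) = -24/3125 rad
Load 3 — point force P=18 kN at a=10/3 m (b=L-a=20/3):
  θ_3 = Pa²(L-x)(2bL-(3b+a)(L-x))/(2L³EI)  [x>a] = 18·(10/3)²·(10-4)·(2·(20/3)·10-(3·(20/3)+(10/3))·(10-4))/(2·10³·5000) = -1/1250 rad
Load 4 — point force P=9 kN at a=15/2 m (b=L-a=5/2):
  θ_4 = -Pb²x(2aL-(3a+b)x)/(2L³EI)  [x≤a] = -9·(5/2)²·4·(2·(15/2)·10-(3·(15/2)+(5/2))·4)/(2·10³·5000) = -9/8000 rad
Superposition: θ = Σ θ_i = -2241/200000 rad ≈ -0.011205 rad

θ(4) = -2241/200000 rad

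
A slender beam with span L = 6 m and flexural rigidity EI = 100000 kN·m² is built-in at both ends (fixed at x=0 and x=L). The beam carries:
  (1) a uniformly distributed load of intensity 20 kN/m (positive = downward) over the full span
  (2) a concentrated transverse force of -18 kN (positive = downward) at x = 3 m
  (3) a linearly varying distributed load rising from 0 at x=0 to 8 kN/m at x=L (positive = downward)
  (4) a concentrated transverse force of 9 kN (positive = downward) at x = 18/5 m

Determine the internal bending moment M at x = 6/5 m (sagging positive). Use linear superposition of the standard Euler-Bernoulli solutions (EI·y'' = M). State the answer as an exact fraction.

M(6/5) = -3033/1250 kN·m

Load 1 — uniform load w=20 kN/m over full span:
  M_1 = wLx/2 - wL²/12 - wx²/2 = 20·6·(6/5)/2 - 20·6²/12 - 20·(6/5)²/2 = -12/5 kN·m
Load 2 — point force P=-18 kN at a=3 m (b=L-a=3):
  M_2 = Pb²(3a+b)x/L³ - Pab²/L²  [x≤a] = (-18)·3²·(3·3+3)·(6/5)/6³ - (-18)·3·3²/6² = 27/10 kN·m
Load 3 — triangular load w₀=8 kN/m (0→w₀ over full span):
  M_3 = 3w₀Lx/20 - w₀L²/30 - w₀x³/(6L) = 3·8·6·(6/5)/20 - 8·6²/30 - 8·(6/5)³/(6·6) = -168/125 kN·m
Load 4 — point force P=9 kN at a=18/5 m (b=L-a=12/5):
  M_4 = Pb²(3a+b)x/L³ - Pab²/L²  [x≤a] = 9·(12/5)²·(3·(18/5)+(12/5))·(6/5)/6³ - 9·(18/5)·(12/5)²/6² = -864/625 kN·m
Superposition: M = Σ M_i = -3033/1250 kN·m ≈ -2.426400 kN·m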